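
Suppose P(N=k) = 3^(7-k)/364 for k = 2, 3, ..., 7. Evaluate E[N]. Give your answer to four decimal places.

2.4918

E[N] = Σ n·P(N=n)
 = 2·243/364 + 3·81/364 + 4·27/364 + 5·9/364 + 6·3/364 + 7·1/364
 = 243/182 + 243/364 + 27/91 + 45/364 + 9/182 + 1/52
 = 907/364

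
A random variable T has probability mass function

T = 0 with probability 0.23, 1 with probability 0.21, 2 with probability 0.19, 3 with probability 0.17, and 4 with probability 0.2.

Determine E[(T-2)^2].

E[(T-2)^2] = Σ (t-2)^2·P(T=t)
 = 4·0.23 + 1·0.21 + 0·0.19 + 1·0.17 + 4·0.2
 = 0.92 + 0.21 + 0 + 0.17 + 0.8
 = 2.1

2.1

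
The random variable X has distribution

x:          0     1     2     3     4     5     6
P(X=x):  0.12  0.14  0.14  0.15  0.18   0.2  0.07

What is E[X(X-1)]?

9.44

E[X(X-1)] = Σ x(x-1)·P(X=x)
 = 0·0.12 + 0·0.14 + 2·0.14 + 6·0.15 + 12·0.18 + 20·0.2 + 30·0.07
 = 0 + 0 + 0.28 + 0.9 + 2.16 + 4 + 2.1
 = 9.44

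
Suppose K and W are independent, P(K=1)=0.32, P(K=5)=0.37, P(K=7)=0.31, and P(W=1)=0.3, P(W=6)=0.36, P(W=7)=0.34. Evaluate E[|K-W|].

2.7272

E[|K-W|] = Σ_k Σ_w |k-w| · P(K=k)P(W=w)
 = 0·0.096 + 5·0.1152 + 6·0.1088 + 4·0.111 + 1·0.1332 + 2·0.1258 + 6·0.093 + 1·0.1116 + 0·0.1054
 = 0 + 0.576 + 0.6528 + 0.444 + 0.1332 + 0.2516 + 0.558 + 0.1116 + 0
 = 2.7272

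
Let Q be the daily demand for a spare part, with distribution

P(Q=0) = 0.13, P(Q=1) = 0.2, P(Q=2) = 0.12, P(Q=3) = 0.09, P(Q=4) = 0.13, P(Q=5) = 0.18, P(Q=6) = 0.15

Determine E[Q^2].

E[Q^2] = Σ q^2·P(Q=q)
 = 0·0.13 + 1·0.2 + 4·0.12 + 9·0.09 + 16·0.13 + 25·0.18 + 36·0.15
 = 0 + 0.2 + 0.48 + 0.81 + 2.08 + 4.5 + 5.4
 = 13.47

13.47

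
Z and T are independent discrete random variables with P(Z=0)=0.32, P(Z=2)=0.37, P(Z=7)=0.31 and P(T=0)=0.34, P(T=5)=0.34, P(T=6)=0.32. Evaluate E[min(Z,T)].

1.6106

E[min(Z,T)] = Σ_z Σ_t min(z,t) · P(Z=z)P(T=t)
 = 0·0.1088 + 0·0.1088 + 0·0.1024 + 0·0.1258 + 2·0.1258 + 2·0.1184 + 0·0.1054 + 5·0.1054 + 6·0.0992
 = 0 + 0 + 0 + 0 + 0.2516 + 0.2368 + 0 + 0.527 + 0.5952
 = 1.6106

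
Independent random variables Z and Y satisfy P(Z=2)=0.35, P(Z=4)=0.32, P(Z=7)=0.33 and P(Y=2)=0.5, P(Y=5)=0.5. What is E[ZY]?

15.015

E[ZY] = Σ_z Σ_y zy · P(Z=z)P(Y=y)
 = 4·0.175 + 10·0.175 + 8·0.16 + 20·0.16 + 14·0.165 + 35·0.165
 = 0.7 + 1.75 + 1.28 + 3.2 + 2.31 + 5.775
 = 15.015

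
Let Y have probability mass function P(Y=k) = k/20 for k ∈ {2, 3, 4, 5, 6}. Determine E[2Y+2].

E[2Y+2] = Σ (2y+2)·P(Y=y)
 = 6·1/10 + 8·3/20 + 10·1/5 + 12·1/4 + 14·3/10
 = 3/5 + 6/5 + 2 + 3 + 21/5
 = 11

11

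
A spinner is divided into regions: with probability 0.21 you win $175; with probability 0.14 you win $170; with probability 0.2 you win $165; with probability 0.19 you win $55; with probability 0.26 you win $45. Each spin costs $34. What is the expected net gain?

81.7

E[payout] = 175·0.21 + 170·0.14 + 165·0.2 + 55·0.19 + 45·0.26
 = 36.75 + 23.8 + 33 + 10.45 + 11.7
 = 115.7
Net = 115.7 - 34 = 81.7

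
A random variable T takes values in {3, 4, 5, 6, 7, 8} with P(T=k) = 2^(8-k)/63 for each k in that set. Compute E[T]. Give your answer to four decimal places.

3.9048

E[T] = Σ t·P(T=t)
 = 3·32/63 + 4·16/63 + 5·8/63 + 6·4/63 + 7·2/63 + 8·1/63
 = 32/21 + 64/63 + 40/63 + 8/21 + 2/9 + 8/63
 = 82/21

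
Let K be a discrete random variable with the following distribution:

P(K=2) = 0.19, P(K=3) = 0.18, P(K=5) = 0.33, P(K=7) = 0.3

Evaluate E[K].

E[K] = Σ k·P(K=k)
 = 2·0.19 + 3·0.18 + 5·0.33 + 7·0.3
 = 0.38 + 0.54 + 1.65 + 2.1
 = 4.67

4.67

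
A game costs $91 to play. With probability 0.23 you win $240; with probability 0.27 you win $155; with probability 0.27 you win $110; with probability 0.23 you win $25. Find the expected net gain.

E[payout] = 240·0.23 + 155·0.27 + 110·0.27 + 25·0.23
 = 55.2 + 41.85 + 29.7 + 5.75
 = 132.5
Net = 132.5 - 91 = 41.5

41.5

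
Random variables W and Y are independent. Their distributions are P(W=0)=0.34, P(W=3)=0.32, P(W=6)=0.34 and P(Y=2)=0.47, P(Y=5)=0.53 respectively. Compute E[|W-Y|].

E[|W-Y|] = Σ_w Σ_y |w-y| · P(W=w)P(Y=y)
 = 2·0.1598 + 5·0.1802 + 1·0.1504 + 2·0.1696 + 4·0.1598 + 1·0.1802
 = 0.3196 + 0.901 + 0.1504 + 0.3392 + 0.6392 + 0.1802
 = 2.5296

2.5296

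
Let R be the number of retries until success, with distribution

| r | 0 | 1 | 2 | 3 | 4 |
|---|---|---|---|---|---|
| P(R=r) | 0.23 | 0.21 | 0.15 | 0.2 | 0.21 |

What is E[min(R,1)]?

0.77

E[min(R,1)] = Σ min(r,1)·P(R=r)
 = 0·0.23 + 1·0.21 + 1·0.15 + 1·0.2 + 1·0.21
 = 0 + 0.21 + 0.15 + 0.2 + 0.21
 = 0.77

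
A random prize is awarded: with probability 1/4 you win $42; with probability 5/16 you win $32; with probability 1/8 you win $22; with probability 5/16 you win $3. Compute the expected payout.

E[payout] = 42·1/4 + 32·5/16 + 22·1/8 + 3·5/16
 = 21/2 + 10 + 11/4 + 15/16
 = 387/16

24.1875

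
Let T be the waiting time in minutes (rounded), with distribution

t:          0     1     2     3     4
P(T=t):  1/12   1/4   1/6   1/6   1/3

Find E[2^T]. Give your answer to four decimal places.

E[2^T] = Σ 2^t·P(T=t)
 = 1·1/12 + 2·1/4 + 4·1/6 + 8·1/6 + 16·1/3
 = 1/12 + 1/2 + 2/3 + 4/3 + 16/3
 = 95/12

7.9167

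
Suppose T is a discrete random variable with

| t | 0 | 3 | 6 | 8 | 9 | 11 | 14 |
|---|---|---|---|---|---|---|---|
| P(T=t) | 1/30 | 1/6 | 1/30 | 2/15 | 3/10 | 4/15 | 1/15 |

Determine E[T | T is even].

P(T is even) = 1/30 + 1/30 + 2/15 + 1/15 = 4/15.
E[T | T is even] = [0·1/30 + 6·1/30 + 8·2/15 + 14·1/15] / (4/15)
 = 11/5 / (4/15)
 = 33/4

8.25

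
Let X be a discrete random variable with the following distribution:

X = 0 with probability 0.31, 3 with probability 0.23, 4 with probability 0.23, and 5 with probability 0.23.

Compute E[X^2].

11.5

E[X^2] = Σ x^2·P(X=x)
 = 0·0.31 + 9·0.23 + 16·0.23 + 25·0.23
 = 0 + 2.07 + 3.68 + 5.75
 = 11.5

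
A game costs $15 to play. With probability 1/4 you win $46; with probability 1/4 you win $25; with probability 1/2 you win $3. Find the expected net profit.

4.25

E[payout] = 46·1/4 + 25·1/4 + 3·1/2
 = 23/2 + 25/4 + 3/2
 = 77/4
Net = 77/4 - 15 = 17/4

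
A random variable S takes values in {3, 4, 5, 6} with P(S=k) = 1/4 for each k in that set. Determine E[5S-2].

20.5

E[5S-2] = Σ (5s-2)·P(S=s)
 = 13·1/4 + 18·1/4 + 23·1/4 + 28·1/4
 = 13/4 + 9/2 + 23/4 + 7
 = 41/2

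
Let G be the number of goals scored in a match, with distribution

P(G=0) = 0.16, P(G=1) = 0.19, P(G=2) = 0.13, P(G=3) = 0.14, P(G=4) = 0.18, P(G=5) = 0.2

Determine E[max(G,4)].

4.2

E[max(G,4)] = Σ max(g,4)·P(G=g)
 = 4·0.16 + 4·0.19 + 4·0.13 + 4·0.14 + 4·0.18 + 5·0.2
 = 0.64 + 0.76 + 0.52 + 0.56 + 0.72 + 1
 = 4.2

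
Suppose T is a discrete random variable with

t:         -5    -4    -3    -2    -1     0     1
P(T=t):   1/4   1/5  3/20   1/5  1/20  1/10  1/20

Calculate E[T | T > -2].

P(T > -2) = 1/20 + 1/10 + 1/20 = 1/5.
E[T | T > -2] = [(-1)·1/20 + 0·1/10 + 1·1/20] / (1/5)
 = 0 / (1/5)
 = 0

0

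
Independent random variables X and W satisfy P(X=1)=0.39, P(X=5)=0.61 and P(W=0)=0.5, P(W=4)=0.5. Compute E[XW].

6.88

E[XW] = Σ_x Σ_w xw · P(X=x)P(W=w)
 = 0·0.195 + 4·0.195 + 0·0.305 + 20·0.305
 = 0 + 0.78 + 0 + 6.1
 = 6.88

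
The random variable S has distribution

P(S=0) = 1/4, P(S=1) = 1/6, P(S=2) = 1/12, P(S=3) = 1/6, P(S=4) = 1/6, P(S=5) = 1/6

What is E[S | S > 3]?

P(S > 3) = 1/6 + 1/6 = 1/3.
E[S | S > 3] = [4·1/6 + 5·1/6] / (1/3)
 = 3/2 / (1/3)
 = 9/2

4.5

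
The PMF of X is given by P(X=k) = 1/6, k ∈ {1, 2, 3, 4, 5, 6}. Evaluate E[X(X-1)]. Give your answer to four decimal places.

11.6667

E[X(X-1)] = Σ x(x-1)·P(X=x)
 = 0·1/6 + 2·1/6 + 6·1/6 + 12·1/6 + 20·1/6 + 30·1/6
 = 0 + 1/3 + 1 + 2 + 10/3 + 5
 = 35/3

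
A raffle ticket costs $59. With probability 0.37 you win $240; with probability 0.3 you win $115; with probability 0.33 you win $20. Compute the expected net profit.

E[payout] = 240·0.37 + 115·0.3 + 20·0.33
 = 88.8 + 34.5 + 6.6
 = 129.9
Net = 129.9 - 59 = 70.9

70.9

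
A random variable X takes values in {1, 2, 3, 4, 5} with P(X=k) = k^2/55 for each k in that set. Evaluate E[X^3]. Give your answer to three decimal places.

E[X^3] = Σ x^3·P(X=x)
 = 1·1/55 + 8·4/55 + 27·9/55 + 64·16/55 + 125·5/11
 = 1/55 + 32/55 + 243/55 + 1024/55 + 625/11
 = 885/11

80.455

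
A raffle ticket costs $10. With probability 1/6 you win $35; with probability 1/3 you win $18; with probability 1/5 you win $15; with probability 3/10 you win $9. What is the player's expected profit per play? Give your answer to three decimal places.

7.533

E[payout] = 35·1/6 + 18·1/3 + 15·1/5 + 9·3/10
 = 35/6 + 6 + 3 + 27/10
 = 263/15
Net = 263/15 - 10 = 113/15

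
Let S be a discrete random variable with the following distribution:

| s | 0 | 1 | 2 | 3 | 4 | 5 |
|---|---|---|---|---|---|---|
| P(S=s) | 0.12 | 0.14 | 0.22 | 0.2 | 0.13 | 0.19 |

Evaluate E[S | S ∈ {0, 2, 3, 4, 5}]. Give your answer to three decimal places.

2.919

P(S ∈ {0, 2, 3, 4, 5}) = 0.12 + 0.22 + 0.2 + 0.13 + 0.19 = 0.86.
E[S | S ∈ {0, 2, 3, 4, 5}] = [0·0.12 + 2·0.22 + 3·0.2 + 4·0.13 + 5·0.19] / 0.86
 = 2.51 / 0.86
 = 251/86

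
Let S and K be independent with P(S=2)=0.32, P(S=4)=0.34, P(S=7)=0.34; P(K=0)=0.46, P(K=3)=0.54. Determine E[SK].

E[SK] = Σ_s Σ_k sk · P(S=s)P(K=k)
 = 0·0.1472 + 6·0.1728 + 0·0.1564 + 12·0.1836 + 0·0.1564 + 21·0.1836
 = 0 + 1.0368 + 0 + 2.2032 + 0 + 3.8556
 = 7.0956

7.0956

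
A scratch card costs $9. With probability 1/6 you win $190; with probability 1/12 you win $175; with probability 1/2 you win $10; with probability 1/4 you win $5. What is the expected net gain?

43.5

E[payout] = 190·1/6 + 175·1/12 + 10·1/2 + 5·1/4
 = 95/3 + 175/12 + 5 + 5/4
 = 105/2
Net = 105/2 - 9 = 87/2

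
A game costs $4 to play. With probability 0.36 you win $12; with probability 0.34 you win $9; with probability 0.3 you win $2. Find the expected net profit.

3.98

E[payout] = 12·0.36 + 9·0.34 + 2·0.3
 = 4.32 + 3.06 + 0.6
 = 7.98
Net = 7.98 - 4 = 3.98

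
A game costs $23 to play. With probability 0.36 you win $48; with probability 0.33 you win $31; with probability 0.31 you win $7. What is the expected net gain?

E[payout] = 48·0.36 + 31·0.33 + 7·0.31
 = 17.28 + 10.23 + 2.17
 = 29.68
Net = 29.68 - 23 = 6.68

6.68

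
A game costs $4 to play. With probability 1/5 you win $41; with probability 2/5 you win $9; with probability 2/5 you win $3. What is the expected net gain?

E[payout] = 41·1/5 + 9·2/5 + 3·2/5
 = 41/5 + 18/5 + 6/5
 = 13
Net = 13 - 4 = 9

9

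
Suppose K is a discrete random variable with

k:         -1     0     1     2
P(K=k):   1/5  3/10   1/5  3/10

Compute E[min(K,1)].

E[min(K,1)] = Σ min(k,1)·P(K=k)
 = (-1)·1/5 + 0·3/10 + 1·1/5 + 1·3/10
 = (-1/5) + 0 + 1/5 + 3/10
 = 3/10

0.3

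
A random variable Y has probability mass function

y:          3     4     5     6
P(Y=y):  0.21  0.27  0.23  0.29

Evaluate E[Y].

E[Y] = Σ y·P(Y=y)
 = 3·0.21 + 4·0.27 + 5·0.23 + 6·0.29
 = 0.63 + 1.08 + 1.15 + 1.74
 = 4.6

4.6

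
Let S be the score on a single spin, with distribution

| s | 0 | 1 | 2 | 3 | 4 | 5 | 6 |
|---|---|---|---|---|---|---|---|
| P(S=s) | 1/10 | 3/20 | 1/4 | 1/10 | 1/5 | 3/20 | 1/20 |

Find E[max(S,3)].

E[max(S,3)] = Σ max(s,3)·P(S=s)
 = 3·1/10 + 3·3/20 + 3·1/4 + 3·1/10 + 4·1/5 + 5·3/20 + 6·1/20
 = 3/10 + 9/20 + 3/4 + 3/10 + 4/5 + 3/4 + 3/10
 = 73/20

3.65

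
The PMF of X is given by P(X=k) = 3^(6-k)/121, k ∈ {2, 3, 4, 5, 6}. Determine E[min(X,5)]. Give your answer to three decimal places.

2.471

E[min(X,5)] = Σ min(x,5)·P(X=x)
 = 2·81/121 + 3·27/121 + 4·9/121 + 5·3/121 + 5·1/121
 = 162/121 + 81/121 + 36/121 + 15/121 + 5/121
 = 299/121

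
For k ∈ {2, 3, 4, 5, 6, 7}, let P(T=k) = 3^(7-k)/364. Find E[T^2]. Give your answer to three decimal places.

E[T^2] = Σ t^2·P(T=t)
 = 4·243/364 + 9·81/364 + 16·27/364 + 25·9/364 + 36·3/364 + 49·1/364
 = 243/91 + 729/364 + 108/91 + 225/364 + 27/91 + 7/52
 = 2515/364

6.909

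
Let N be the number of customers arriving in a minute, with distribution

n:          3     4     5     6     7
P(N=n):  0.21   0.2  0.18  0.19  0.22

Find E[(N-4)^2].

3.13

E[(N-4)^2] = Σ (n-4)^2·P(N=n)
 = 1·0.21 + 0·0.2 + 1·0.18 + 4·0.19 + 9·0.22
 = 0.21 + 0 + 0.18 + 0.76 + 1.98
 = 3.13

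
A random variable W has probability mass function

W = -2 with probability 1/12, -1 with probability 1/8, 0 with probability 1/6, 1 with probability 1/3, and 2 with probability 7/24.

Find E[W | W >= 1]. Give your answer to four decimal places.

1.4667

P(W >= 1) = 1/3 + 7/24 = 5/8.
E[W | W >= 1] = [1·1/3 + 2·7/24] / (5/8)
 = 11/12 / (5/8)
 = 22/15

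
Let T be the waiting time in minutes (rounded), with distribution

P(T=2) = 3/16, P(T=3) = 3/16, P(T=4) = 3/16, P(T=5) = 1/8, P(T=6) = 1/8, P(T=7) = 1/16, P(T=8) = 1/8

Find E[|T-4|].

1.625

E[|T-4|] = Σ |t-4|·P(T=t)
 = 2·3/16 + 1·3/16 + 0·3/16 + 1·1/8 + 2·1/8 + 3·1/16 + 4·1/8
 = 3/8 + 3/16 + 0 + 1/8 + 1/4 + 3/16 + 1/2
 = 13/8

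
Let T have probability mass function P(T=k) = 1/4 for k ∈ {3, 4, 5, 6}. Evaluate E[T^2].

E[T^2] = Σ t^2·P(T=t)
 = 9·1/4 + 16·1/4 + 25·1/4 + 36·1/4
 = 9/4 + 4 + 25/4 + 9
 = 43/2

21.5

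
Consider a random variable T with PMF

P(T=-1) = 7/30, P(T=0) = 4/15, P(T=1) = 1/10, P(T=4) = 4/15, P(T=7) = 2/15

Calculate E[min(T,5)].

E[min(T,5)] = Σ min(t,5)·P(T=t)
 = (-1)·7/30 + 0·4/15 + 1·1/10 + 4·4/15 + 5·2/15
 = (-7/30) + 0 + 1/10 + 16/15 + 2/3
 = 8/5

1.6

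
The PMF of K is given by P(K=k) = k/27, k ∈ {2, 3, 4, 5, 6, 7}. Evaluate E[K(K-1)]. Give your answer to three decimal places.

E[K(K-1)] = Σ k(k-1)·P(K=k)
 = 2·2/27 + 6·1/9 + 12·4/27 + 20·5/27 + 30·2/9 + 42·7/27
 = 4/27 + 2/3 + 16/9 + 100/27 + 20/3 + 98/9
 = 644/27

23.852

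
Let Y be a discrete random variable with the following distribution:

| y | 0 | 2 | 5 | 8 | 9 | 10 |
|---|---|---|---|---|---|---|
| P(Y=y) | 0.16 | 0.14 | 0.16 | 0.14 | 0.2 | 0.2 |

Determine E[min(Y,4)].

3.08

E[min(Y,4)] = Σ min(y,4)·P(Y=y)
 = 0·0.16 + 2·0.14 + 4·0.16 + 4·0.14 + 4·0.2 + 4·0.2
 = 0 + 0.28 + 0.64 + 0.56 + 0.8 + 0.8
 = 3.08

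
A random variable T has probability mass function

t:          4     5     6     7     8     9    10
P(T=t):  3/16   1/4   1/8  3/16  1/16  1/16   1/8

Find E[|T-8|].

E[|T-8|] = Σ |t-8|·P(T=t)
 = 4·3/16 + 3·1/4 + 2·1/8 + 1·3/16 + 0·1/16 + 1·1/16 + 2·1/8
 = 3/4 + 3/4 + 1/4 + 3/16 + 0 + 1/16 + 1/4
 = 9/4

2.25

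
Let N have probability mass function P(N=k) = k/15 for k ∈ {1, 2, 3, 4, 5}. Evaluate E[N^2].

15

E[N^2] = Σ n^2·P(N=n)
 = 1·1/15 + 4·2/15 + 9·1/5 + 16·4/15 + 25·1/3
 = 1/15 + 8/15 + 9/5 + 64/15 + 25/3
 = 15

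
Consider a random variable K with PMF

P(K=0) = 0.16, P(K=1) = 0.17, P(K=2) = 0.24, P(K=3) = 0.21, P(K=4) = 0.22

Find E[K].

2.16

E[K] = Σ k·P(K=k)
 = 0·0.16 + 1·0.17 + 2·0.24 + 3·0.21 + 4·0.22
 = 0 + 0.17 + 0.48 + 0.63 + 0.88
 = 2.16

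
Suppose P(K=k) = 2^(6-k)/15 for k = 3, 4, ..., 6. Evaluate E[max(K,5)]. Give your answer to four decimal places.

5.0667

E[max(K,5)] = Σ max(k,5)·P(K=k)
 = 5·8/15 + 5·4/15 + 5·2/15 + 6·1/15
 = 8/3 + 4/3 + 2/3 + 2/5
 = 76/15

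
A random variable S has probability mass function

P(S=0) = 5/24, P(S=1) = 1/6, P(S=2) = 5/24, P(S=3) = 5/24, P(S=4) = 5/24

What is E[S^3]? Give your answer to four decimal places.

E[S^3] = Σ s^3·P(S=s)
 = 0·5/24 + 1·1/6 + 8·5/24 + 27·5/24 + 64·5/24
 = 0 + 1/6 + 5/3 + 45/8 + 40/3
 = 499/24

20.7917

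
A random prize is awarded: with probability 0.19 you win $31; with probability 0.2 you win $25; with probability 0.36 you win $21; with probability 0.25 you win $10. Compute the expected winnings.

20.95

E[payout] = 31·0.19 + 25·0.2 + 21·0.36 + 10·0.25
 = 5.89 + 5 + 7.56 + 2.5
 = 20.95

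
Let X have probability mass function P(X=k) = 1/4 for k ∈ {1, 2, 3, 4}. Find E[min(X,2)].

1.75

E[min(X,2)] = Σ min(x,2)·P(X=x)
 = 1·1/4 + 2·1/4 + 2·1/4 + 2·1/4
 = 1/4 + 1/2 + 1/2 + 1/2
 = 7/4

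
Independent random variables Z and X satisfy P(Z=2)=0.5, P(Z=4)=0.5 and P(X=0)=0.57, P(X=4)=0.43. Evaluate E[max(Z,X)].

E[max(Z,X)] = Σ_z Σ_x max(z,x) · P(Z=z)P(X=x)
 = 2·0.285 + 4·0.215 + 4·0.285 + 4·0.215
 = 0.57 + 0.86 + 1.14 + 0.86
 = 3.43

3.43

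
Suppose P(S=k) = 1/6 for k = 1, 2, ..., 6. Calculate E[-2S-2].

-9

E[-2S-2] = Σ (-2s-2)·P(S=s)
 = (-4)·1/6 + (-6)·1/6 + (-8)·1/6 + (-10)·1/6 + (-12)·1/6 + (-14)·1/6
 = (-2/3) + (-1) + (-4/3) + (-5/3) + (-2) + (-7/3)
 = -9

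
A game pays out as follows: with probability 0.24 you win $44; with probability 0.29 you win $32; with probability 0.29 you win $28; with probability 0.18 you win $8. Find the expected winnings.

E[payout] = 44·0.24 + 32·0.29 + 28·0.29 + 8·0.18
 = 10.56 + 9.28 + 8.12 + 1.44
 = 29.4

29.4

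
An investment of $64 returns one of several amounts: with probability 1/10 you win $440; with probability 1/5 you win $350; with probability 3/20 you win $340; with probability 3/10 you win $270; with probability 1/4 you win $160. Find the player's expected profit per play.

222

E[payout] = 440·1/10 + 350·1/5 + 340·3/20 + 270·3/10 + 160·1/4
 = 44 + 70 + 51 + 81 + 40
 = 286
Net = 286 - 64 = 222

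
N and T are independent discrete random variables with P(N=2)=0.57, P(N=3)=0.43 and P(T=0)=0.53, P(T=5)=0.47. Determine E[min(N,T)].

1.1421

E[min(N,T)] = Σ_n Σ_t min(n,t) · P(N=n)P(T=t)
 = 0·0.3021 + 2·0.2679 + 0·0.2279 + 3·0.2021
 = 0 + 0.5358 + 0 + 0.6063
 = 1.1421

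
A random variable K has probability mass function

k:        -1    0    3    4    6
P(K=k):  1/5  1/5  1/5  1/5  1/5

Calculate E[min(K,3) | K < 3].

P(K < 3) = 1/5 + 1/5 = 2/5.
E[min(K,3) | K < 3] = [(-1)·1/5 + 0·1/5] / (2/5)
 = -1/5 / (2/5)
 = -1/2

-0.5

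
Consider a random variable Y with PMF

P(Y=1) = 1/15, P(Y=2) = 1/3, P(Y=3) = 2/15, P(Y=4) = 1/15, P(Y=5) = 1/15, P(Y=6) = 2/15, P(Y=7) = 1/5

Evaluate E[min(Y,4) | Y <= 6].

P(Y <= 6) = 1/15 + 1/3 + 2/15 + 1/15 + 1/15 + 2/15 = 4/5.
E[min(Y,4) | Y <= 6] = [1·1/15 + 2·1/3 + 3·2/15 + 4·1/15 + 4·1/15 + 4·2/15] / (4/5)
 = 11/5 / (4/5)
 = 11/4

2.75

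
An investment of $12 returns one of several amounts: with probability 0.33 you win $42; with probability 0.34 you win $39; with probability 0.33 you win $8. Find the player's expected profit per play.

17.76

E[payout] = 42·0.33 + 39·0.34 + 8·0.33
 = 13.86 + 13.26 + 2.64
 = 29.76
Net = 29.76 - 12 = 17.76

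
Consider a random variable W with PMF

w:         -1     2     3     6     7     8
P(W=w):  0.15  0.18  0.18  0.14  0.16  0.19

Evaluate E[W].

E[W] = Σ w·P(W=w)
 = (-1)·0.15 + 2·0.18 + 3·0.18 + 6·0.14 + 7·0.16 + 8·0.19
 = (-0.15) + 0.36 + 0.54 + 0.84 + 1.12 + 1.52
 = 4.23

4.23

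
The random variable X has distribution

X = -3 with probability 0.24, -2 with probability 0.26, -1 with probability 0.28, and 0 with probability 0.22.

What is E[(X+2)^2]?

1.4

E[(X+2)^2] = Σ (x+2)^2·P(X=x)
 = 1·0.24 + 0·0.26 + 1·0.28 + 4·0.22
 = 0.24 + 0 + 0.28 + 0.88
 = 1.4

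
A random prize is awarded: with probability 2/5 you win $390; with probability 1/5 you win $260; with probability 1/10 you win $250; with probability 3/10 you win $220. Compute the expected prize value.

299

E[payout] = 390·2/5 + 260·1/5 + 250·1/10 + 220·3/10
 = 156 + 52 + 25 + 66
 = 299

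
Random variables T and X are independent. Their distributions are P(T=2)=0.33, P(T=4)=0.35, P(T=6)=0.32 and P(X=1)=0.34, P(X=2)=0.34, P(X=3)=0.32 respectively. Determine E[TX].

7.8804

E[TX] = Σ_t Σ_x tx · P(T=t)P(X=x)
 = 2·0.1122 + 4·0.1122 + 6·0.1056 + 4·0.119 + 8·0.119 + 12·0.112 + 6·0.1088 + 12·0.1088 + 18·0.1024
 = 0.2244 + 0.4488 + 0.6336 + 0.476 + 0.952 + 1.344 + 0.6528 + 1.3056 + 1.8432
 = 7.8804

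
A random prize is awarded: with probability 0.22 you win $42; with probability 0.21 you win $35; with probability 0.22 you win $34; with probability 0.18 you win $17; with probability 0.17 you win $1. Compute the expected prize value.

27.3

E[payout] = 42·0.22 + 35·0.21 + 34·0.22 + 17·0.18 + 1·0.17
 = 9.24 + 7.35 + 7.48 + 3.06 + 0.17
 = 27.3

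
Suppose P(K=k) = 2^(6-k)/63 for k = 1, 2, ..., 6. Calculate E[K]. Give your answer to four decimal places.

E[K] = Σ k·P(K=k)
 = 1·32/63 + 2·16/63 + 3·8/63 + 4·4/63 + 5·2/63 + 6·1/63
 = 32/63 + 32/63 + 8/21 + 16/63 + 10/63 + 2/21
 = 40/21

1.9048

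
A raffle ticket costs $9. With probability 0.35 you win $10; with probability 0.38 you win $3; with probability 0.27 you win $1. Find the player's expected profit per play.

-4.09

E[payout] = 10·0.35 + 3·0.38 + 1·0.27
 = 3.5 + 1.14 + 0.27
 = 4.91
Net = 4.91 - 9 = -4.09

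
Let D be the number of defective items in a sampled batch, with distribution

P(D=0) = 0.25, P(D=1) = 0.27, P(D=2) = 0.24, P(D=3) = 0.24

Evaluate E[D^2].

E[D^2] = Σ d^2·P(D=d)
 = 0·0.25 + 1·0.27 + 4·0.24 + 9·0.24
 = 0 + 0.27 + 0.96 + 2.16
 = 3.39

3.39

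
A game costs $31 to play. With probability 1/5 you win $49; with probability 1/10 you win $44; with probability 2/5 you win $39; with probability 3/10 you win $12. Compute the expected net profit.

2.4

E[payout] = 49·1/5 + 44·1/10 + 39·2/5 + 12·3/10
 = 49/5 + 22/5 + 78/5 + 18/5
 = 167/5
Net = 167/5 - 31 = 12/5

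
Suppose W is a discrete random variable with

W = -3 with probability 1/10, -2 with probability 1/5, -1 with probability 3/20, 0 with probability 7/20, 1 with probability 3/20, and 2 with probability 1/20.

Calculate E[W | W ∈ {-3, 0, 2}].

P(W ∈ {-3, 0, 2}) = 1/10 + 7/20 + 1/20 = 1/2.
E[W | W ∈ {-3, 0, 2}] = [(-3)·1/10 + 0·7/20 + 2·1/20] / (1/2)
 = -1/5 / (1/2)
 = -2/5

-0.4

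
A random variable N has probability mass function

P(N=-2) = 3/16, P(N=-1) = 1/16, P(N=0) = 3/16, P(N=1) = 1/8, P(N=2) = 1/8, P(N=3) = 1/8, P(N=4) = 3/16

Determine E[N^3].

14.9375

E[N^3] = Σ n^3·P(N=n)
 = (-8)·3/16 + (-1)·1/16 + 0·3/16 + 1·1/8 + 8·1/8 + 27·1/8 + 64·3/16
 = (-3/2) + (-1/16) + 0 + 1/8 + 1 + 27/8 + 12
 = 239/16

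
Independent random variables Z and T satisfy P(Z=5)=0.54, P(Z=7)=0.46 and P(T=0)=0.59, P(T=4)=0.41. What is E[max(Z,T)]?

5.92

E[max(Z,T)] = Σ_z Σ_t max(z,t) · P(Z=z)P(T=t)
 = 5·0.3186 + 5·0.2214 + 7·0.2714 + 7·0.1886
 = 1.593 + 1.107 + 1.8998 + 1.3202
 = 5.92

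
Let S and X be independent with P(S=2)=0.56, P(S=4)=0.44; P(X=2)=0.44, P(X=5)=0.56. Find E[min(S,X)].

2.4928

E[min(S,X)] = Σ_s Σ_x min(s,x) · P(S=s)P(X=x)
 = 2·0.2464 + 2·0.3136 + 2·0.1936 + 4·0.2464
 = 0.4928 + 0.6272 + 0.3872 + 0.9856
 = 2.4928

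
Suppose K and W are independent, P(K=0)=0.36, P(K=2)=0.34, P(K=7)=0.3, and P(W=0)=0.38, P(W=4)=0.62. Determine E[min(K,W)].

E[min(K,W)] = Σ_k Σ_w min(k,w) · P(K=k)P(W=w)
 = 0·0.1368 + 0·0.2232 + 0·0.1292 + 2·0.2108 + 0·0.114 + 4·0.186
 = 0 + 0 + 0 + 0.4216 + 0 + 0.744
 = 1.1656

1.1656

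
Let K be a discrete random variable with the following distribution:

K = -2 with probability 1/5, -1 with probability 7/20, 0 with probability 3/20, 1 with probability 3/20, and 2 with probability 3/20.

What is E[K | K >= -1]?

P(K >= -1) = 7/20 + 3/20 + 3/20 + 3/20 = 4/5.
E[K | K >= -1] = [(-1)·7/20 + 0·3/20 + 1·3/20 + 2·3/20] / (4/5)
 = 1/10 / (4/5)
 = 1/8

0.125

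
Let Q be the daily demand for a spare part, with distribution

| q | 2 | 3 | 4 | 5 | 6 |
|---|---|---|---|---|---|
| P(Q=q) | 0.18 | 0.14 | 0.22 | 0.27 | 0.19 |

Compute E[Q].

4.15

E[Q] = Σ q·P(Q=q)
 = 2·0.18 + 3·0.14 + 4·0.22 + 5·0.27 + 6·0.19
 = 0.36 + 0.42 + 0.88 + 1.35 + 1.14
 = 4.15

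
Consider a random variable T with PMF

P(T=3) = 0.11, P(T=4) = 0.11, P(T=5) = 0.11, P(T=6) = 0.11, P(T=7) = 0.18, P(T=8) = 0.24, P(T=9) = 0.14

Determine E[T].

6.42

E[T] = Σ t·P(T=t)
 = 3·0.11 + 4·0.11 + 5·0.11 + 6·0.11 + 7·0.18 + 8·0.24 + 9·0.14
 = 0.33 + 0.44 + 0.55 + 0.66 + 1.26 + 1.92 + 1.26
 = 6.42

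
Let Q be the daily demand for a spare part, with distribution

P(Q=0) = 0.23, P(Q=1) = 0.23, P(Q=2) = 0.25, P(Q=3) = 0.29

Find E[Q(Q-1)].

2.24

E[Q(Q-1)] = Σ q(q-1)·P(Q=q)
 = 0·0.23 + 0·0.23 + 2·0.25 + 6·0.29
 = 0 + 0 + 0.5 + 1.74
 = 2.24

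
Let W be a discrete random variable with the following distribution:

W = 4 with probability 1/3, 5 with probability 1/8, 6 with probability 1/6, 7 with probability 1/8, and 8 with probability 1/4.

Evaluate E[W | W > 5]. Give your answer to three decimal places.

7.154

P(W > 5) = 1/6 + 1/8 + 1/4 = 13/24.
E[W | W > 5] = [6·1/6 + 7·1/8 + 8·1/4] / (13/24)
 = 31/8 / (13/24)
 = 93/13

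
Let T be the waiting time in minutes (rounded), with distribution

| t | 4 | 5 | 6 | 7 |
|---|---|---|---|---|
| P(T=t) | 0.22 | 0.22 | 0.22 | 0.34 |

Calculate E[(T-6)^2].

1.44

E[(T-6)^2] = Σ (t-6)^2·P(T=t)
 = 4·0.22 + 1·0.22 + 0·0.22 + 1·0.34
 = 0.88 + 0.22 + 0 + 0.34
 = 1.44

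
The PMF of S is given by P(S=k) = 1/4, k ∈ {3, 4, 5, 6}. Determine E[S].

4.5

E[S] = Σ s·P(S=s)
 = 3·1/4 + 4·1/4 + 5·1/4 + 6·1/4
 = 3/4 + 1 + 5/4 + 3/2
 = 9/2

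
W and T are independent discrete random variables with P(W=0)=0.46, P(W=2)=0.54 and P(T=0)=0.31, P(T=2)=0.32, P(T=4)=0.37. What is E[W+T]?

3.2

E[W+T] = Σ_w Σ_t (w+t) · P(W=w)P(T=t)
 = 0·0.1426 + 2·0.1472 + 4·0.1702 + 2·0.1674 + 4·0.1728 + 6·0.1998
 = 0 + 0.2944 + 0.6808 + 0.3348 + 0.6912 + 1.1988
 = 3.2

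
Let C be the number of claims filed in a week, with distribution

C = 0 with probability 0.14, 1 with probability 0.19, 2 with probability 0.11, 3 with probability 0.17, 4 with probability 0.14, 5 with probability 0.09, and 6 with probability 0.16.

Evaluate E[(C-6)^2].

E[(C-6)^2] = Σ (c-6)^2·P(C=c)
 = 36·0.14 + 25·0.19 + 16·0.11 + 9·0.17 + 4·0.14 + 1·0.09 + 0·0.16
 = 5.04 + 4.75 + 1.76 + 1.53 + 0.56 + 0.09 + 0
 = 13.73

13.73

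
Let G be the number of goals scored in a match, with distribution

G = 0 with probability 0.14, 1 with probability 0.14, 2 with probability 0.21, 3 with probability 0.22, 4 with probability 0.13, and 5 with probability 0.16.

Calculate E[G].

E[G] = Σ g·P(G=g)
 = 0·0.14 + 1·0.14 + 2·0.21 + 3·0.22 + 4·0.13 + 5·0.16
 = 0 + 0.14 + 0.42 + 0.66 + 0.52 + 0.8
 = 2.54

2.54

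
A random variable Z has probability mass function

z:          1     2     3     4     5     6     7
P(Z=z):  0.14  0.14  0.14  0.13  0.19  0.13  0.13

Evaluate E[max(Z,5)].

5.39

E[max(Z,5)] = Σ max(z,5)·P(Z=z)
 = 5·0.14 + 5·0.14 + 5·0.14 + 5·0.13 + 5·0.19 + 6·0.13 + 7·0.13
 = 0.7 + 0.7 + 0.7 + 0.65 + 0.95 + 0.78 + 0.91
 = 5.39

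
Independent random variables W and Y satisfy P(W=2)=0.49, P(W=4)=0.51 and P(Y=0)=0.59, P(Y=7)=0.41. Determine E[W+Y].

E[W+Y] = Σ_w Σ_y (w+y) · P(W=w)P(Y=y)
 = 2·0.2891 + 9·0.2009 + 4·0.3009 + 11·0.2091
 = 0.5782 + 1.8081 + 1.2036 + 2.3001
 = 5.89

5.89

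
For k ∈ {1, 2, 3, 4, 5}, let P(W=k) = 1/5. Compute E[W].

E[W] = Σ w·P(W=w)
 = 1·1/5 + 2·1/5 + 3·1/5 + 4·1/5 + 5·1/5
 = 1/5 + 2/5 + 3/5 + 4/5 + 1
 = 3

3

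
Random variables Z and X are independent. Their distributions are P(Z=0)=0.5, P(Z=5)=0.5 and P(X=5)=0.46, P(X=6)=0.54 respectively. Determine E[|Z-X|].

E[|Z-X|] = Σ_z Σ_x |z-x| · P(Z=z)P(X=x)
 = 5·0.23 + 6·0.27 + 0·0.23 + 1·0.27
 = 1.15 + 1.62 + 0 + 0.27
 = 3.04

3.04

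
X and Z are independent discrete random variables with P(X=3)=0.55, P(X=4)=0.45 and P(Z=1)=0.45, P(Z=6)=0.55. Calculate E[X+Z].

E[X+Z] = Σ_x Σ_z (x+z) · P(X=x)P(Z=z)
 = 4·0.2475 + 9·0.3025 + 5·0.2025 + 10·0.2475
 = 0.99 + 2.7225 + 1.0125 + 2.475
 = 7.2

7.2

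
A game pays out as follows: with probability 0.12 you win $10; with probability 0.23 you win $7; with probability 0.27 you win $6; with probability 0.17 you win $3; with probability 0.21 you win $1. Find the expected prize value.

E[payout] = 10·0.12 + 7·0.23 + 6·0.27 + 3·0.17 + 1·0.21
 = 1.2 + 1.61 + 1.62 + 0.51 + 0.21
 = 5.15

5.15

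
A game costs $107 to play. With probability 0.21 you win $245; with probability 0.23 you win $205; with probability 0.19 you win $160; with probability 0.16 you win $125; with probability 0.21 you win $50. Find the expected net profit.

E[payout] = 245·0.21 + 205·0.23 + 160·0.19 + 125·0.16 + 50·0.21
 = 51.45 + 47.15 + 30.4 + 20 + 10.5
 = 159.5
Net = 159.5 - 107 = 52.5

52.5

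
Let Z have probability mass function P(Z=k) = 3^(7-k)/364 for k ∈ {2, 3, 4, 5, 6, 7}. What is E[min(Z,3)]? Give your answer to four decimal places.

2.3324

E[min(Z,3)] = Σ min(z,3)·P(Z=z)
 = 2·243/364 + 3·81/364 + 3·27/364 + 3·9/364 + 3·3/364 + 3·1/364
 = 243/182 + 243/364 + 81/364 + 27/364 + 9/364 + 3/364
 = 849/364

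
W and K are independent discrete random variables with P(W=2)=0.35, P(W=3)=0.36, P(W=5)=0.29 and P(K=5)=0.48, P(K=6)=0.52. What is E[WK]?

17.8296

E[WK] = Σ_w Σ_k wk · P(W=w)P(K=k)
 = 10·0.168 + 12·0.182 + 15·0.1728 + 18·0.1872 + 25·0.1392 + 30·0.1508
 = 1.68 + 2.184 + 2.592 + 3.3696 + 3.48 + 4.524
 = 17.8296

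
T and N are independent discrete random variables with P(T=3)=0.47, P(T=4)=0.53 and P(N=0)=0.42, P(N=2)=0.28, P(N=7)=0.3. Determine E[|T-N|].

2.952

E[|T-N|] = Σ_t Σ_n |t-n| · P(T=t)P(N=n)
 = 3·0.1974 + 1·0.1316 + 4·0.141 + 4·0.2226 + 2·0.1484 + 3·0.159
 = 0.5922 + 0.1316 + 0.564 + 0.8904 + 0.2968 + 0.477
 = 2.952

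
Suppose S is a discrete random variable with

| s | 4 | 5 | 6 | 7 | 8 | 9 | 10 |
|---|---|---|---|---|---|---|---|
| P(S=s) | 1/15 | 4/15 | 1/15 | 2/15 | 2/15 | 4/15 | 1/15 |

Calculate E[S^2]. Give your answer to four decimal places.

E[S^2] = Σ s^2·P(S=s)
 = 16·1/15 + 25·4/15 + 36·1/15 + 49·2/15 + 64·2/15 + 81·4/15 + 100·1/15
 = 16/15 + 20/3 + 12/5 + 98/15 + 128/15 + 108/5 + 20/3
 = 802/15

53.4667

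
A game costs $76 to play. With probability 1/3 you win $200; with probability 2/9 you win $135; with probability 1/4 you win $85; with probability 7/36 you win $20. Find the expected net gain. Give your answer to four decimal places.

45.8056

E[payout] = 200·1/3 + 135·2/9 + 85·1/4 + 20·7/36
 = 200/3 + 30 + 85/4 + 35/9
 = 4385/36
Net = 4385/36 - 76 = 1649/36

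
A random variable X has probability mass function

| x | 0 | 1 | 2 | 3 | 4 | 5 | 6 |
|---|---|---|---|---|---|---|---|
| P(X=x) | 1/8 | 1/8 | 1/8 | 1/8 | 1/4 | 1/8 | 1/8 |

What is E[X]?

E[X] = Σ x·P(X=x)
 = 0·1/8 + 1·1/8 + 2·1/8 + 3·1/8 + 4·1/4 + 5·1/8 + 6·1/8
 = 0 + 1/8 + 1/4 + 3/8 + 1 + 5/8 + 3/4
 = 25/8

3.125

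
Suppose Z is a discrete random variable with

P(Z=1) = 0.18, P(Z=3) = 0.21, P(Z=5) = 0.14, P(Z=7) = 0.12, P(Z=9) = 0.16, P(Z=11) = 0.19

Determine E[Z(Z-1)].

41.52

E[Z(Z-1)] = Σ z(z-1)·P(Z=z)
 = 0·0.18 + 6·0.21 + 20·0.14 + 42·0.12 + 72·0.16 + 110·0.19
 = 0 + 1.26 + 2.8 + 5.04 + 11.52 + 20.9
 = 41.52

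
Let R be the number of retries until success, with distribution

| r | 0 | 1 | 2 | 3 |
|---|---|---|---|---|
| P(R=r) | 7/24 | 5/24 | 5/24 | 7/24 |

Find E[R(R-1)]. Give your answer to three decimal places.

E[R(R-1)] = Σ r(r-1)·P(R=r)
 = 0·7/24 + 0·5/24 + 2·5/24 + 6·7/24
 = 0 + 0 + 5/12 + 7/4
 = 13/6

2.167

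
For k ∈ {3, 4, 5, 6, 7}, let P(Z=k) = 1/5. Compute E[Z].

E[Z] = Σ z·P(Z=z)
 = 3·1/5 + 4·1/5 + 5·1/5 + 6·1/5 + 7·1/5
 = 3/5 + 4/5 + 1 + 6/5 + 7/5
 = 5

5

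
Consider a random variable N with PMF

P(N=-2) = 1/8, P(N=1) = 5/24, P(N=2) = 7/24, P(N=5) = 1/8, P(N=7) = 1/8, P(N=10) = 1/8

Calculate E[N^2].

E[N^2] = Σ n^2·P(N=n)
 = 4·1/8 + 1·5/24 + 4·7/24 + 25·1/8 + 49·1/8 + 100·1/8
 = 1/2 + 5/24 + 7/6 + 25/8 + 49/8 + 25/2
 = 189/8

23.625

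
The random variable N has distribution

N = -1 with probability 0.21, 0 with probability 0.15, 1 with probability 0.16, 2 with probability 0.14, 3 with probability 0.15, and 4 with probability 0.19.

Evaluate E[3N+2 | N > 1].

P(N > 1) = 0.14 + 0.15 + 0.19 = 0.48.
E[3N+2 | N > 1] = [8·0.14 + 11·0.15 + 14·0.19] / 0.48
 = 5.43 / 0.48
 = 181/16

11.3125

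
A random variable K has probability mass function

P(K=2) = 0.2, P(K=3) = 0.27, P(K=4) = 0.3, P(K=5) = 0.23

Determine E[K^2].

E[K^2] = Σ k^2·P(K=k)
 = 4·0.2 + 9·0.27 + 16·0.3 + 25·0.23
 = 0.8 + 2.43 + 4.8 + 5.75
 = 13.78

13.78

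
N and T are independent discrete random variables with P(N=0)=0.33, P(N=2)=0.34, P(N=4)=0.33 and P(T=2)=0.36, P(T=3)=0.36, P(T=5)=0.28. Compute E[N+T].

5.2

E[N+T] = Σ_n Σ_t (n+t) · P(N=n)P(T=t)
 = 2·0.1188 + 3·0.1188 + 5·0.0924 + 4·0.1224 + 5·0.1224 + 7·0.0952 + 6·0.1188 + 7·0.1188 + 9·0.0924
 = 0.2376 + 0.3564 + 0.462 + 0.4896 + 0.612 + 0.6664 + 0.7128 + 0.8316 + 0.8316
 = 5.2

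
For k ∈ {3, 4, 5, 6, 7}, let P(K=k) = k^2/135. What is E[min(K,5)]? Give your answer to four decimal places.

4.7481

E[min(K,5)] = Σ min(k,5)·P(K=k)
 = 3·1/15 + 4·16/135 + 5·5/27 + 5·4/15 + 5·49/135
 = 1/5 + 64/135 + 25/27 + 4/3 + 49/27
 = 641/135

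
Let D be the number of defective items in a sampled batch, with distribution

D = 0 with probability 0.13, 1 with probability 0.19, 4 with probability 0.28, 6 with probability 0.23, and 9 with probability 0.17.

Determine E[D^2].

26.72

E[D^2] = Σ d^2·P(D=d)
 = 0·0.13 + 1·0.19 + 16·0.28 + 36·0.23 + 81·0.17
 = 0 + 0.19 + 4.48 + 8.28 + 13.77
 = 26.72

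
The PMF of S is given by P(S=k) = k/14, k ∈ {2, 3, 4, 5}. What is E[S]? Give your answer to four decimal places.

E[S] = Σ s·P(S=s)
 = 2·1/7 + 3·3/14 + 4·2/7 + 5·5/14
 = 2/7 + 9/14 + 8/7 + 25/14
 = 27/7

3.8571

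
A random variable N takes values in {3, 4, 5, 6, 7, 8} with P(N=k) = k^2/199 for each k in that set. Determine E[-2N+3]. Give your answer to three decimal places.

-9.935

E[-2N+3] = Σ (-2n+3)·P(N=n)
 = (-3)·9/199 + (-5)·16/199 + (-7)·25/199 + (-9)·36/199 + (-11)·49/199 + (-13)·64/199
 = (-27/199) + (-80/199) + (-175/199) + (-324/199) + (-539/199) + (-832/199)
 = -1977/199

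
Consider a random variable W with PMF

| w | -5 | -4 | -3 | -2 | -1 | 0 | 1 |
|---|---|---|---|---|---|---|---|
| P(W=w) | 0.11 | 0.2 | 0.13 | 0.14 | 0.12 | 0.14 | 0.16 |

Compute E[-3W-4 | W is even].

P(W is even) = 0.2 + 0.14 + 0.14 = 0.48.
E[-3W-4 | W is even] = [8·0.2 + 2·0.14 + (-4)·0.14] / 0.48
 = 1.32 / 0.48
 = 11/4

2.75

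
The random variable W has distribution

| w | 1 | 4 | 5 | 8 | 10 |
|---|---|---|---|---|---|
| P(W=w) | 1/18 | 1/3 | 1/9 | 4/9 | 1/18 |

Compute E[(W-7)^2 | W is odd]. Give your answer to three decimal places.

14.667

P(W is odd) = 1/18 + 1/9 = 1/6.
E[(W-7)^2 | W is odd] = [36·1/18 + 4·1/9] / (1/6)
 = 22/9 / (1/6)
 = 44/3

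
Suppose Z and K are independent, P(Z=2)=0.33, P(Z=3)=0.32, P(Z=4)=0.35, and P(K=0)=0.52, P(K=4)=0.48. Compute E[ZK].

5.7984

E[ZK] = Σ_z Σ_k zk · P(Z=z)P(K=k)
 = 0·0.1716 + 8·0.1584 + 0·0.1664 + 12·0.1536 + 0·0.182 + 16·0.168
 = 0 + 1.2672 + 0 + 1.8432 + 0 + 2.688
 = 5.7984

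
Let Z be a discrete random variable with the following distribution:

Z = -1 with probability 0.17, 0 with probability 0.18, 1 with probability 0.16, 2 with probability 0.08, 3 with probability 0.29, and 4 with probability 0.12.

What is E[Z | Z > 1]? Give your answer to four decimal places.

P(Z > 1) = 0.08 + 0.29 + 0.12 = 0.49.
E[Z | Z > 1] = [2·0.08 + 3·0.29 + 4·0.12] / 0.49
 = 1.51 / 0.49
 = 151/49

3.0816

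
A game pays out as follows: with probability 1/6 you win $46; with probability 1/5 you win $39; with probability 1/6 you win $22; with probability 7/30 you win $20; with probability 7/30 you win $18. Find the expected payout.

28

E[payout] = 46·1/6 + 39·1/5 + 22·1/6 + 20·7/30 + 18·7/30
 = 23/3 + 39/5 + 11/3 + 14/3 + 21/5
 = 28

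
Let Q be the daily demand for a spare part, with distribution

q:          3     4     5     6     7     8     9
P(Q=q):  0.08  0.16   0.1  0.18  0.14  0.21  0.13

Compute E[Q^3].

E[Q^3] = Σ q^3·P(Q=q)
 = 27·0.08 + 64·0.16 + 125·0.1 + 216·0.18 + 343·0.14 + 512·0.21 + 729·0.13
 = 2.16 + 10.24 + 12.5 + 38.88 + 48.02 + 107.52 + 94.77
 = 314.09

314.09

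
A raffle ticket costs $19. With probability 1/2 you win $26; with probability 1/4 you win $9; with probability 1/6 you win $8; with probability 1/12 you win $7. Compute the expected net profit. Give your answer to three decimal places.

E[payout] = 26·1/2 + 9·1/4 + 8·1/6 + 7·1/12
 = 13 + 9/4 + 4/3 + 7/12
 = 103/6
Net = 103/6 - 19 = -11/6

-1.833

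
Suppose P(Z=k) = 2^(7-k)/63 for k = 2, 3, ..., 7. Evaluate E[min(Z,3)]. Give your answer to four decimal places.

2.4921

E[min(Z,3)] = Σ min(z,3)·P(Z=z)
 = 2·32/63 + 3·16/63 + 3·8/63 + 3·4/63 + 3·2/63 + 3·1/63
 = 64/63 + 16/21 + 8/21 + 4/21 + 2/21 + 1/21
 = 157/63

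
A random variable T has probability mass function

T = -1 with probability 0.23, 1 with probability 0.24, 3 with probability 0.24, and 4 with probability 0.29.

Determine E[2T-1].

E[2T-1] = Σ (2t-1)·P(T=t)
 = (-3)·0.23 + 1·0.24 + 5·0.24 + 7·0.29
 = (-0.69) + 0.24 + 1.2 + 2.03
 = 2.78

2.78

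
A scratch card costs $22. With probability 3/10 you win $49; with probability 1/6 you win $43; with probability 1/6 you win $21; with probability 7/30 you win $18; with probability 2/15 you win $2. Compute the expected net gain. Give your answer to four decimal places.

E[payout] = 49·3/10 + 43·1/6 + 21·1/6 + 18·7/30 + 2·2/15
 = 147/10 + 43/6 + 7/2 + 21/5 + 4/15
 = 179/6
Net = 179/6 - 22 = 47/6

7.8333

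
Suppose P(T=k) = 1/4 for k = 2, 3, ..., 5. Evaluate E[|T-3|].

1

E[|T-3|] = Σ |t-3|·P(T=t)
 = 1·1/4 + 0·1/4 + 1·1/4 + 2·1/4
 = 1/4 + 0 + 1/4 + 1/2
 = 1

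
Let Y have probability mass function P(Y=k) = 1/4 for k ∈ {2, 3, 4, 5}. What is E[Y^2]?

E[Y^2] = Σ y^2·P(Y=y)
 = 4·1/4 + 9·1/4 + 16·1/4 + 25·1/4
 = 1 + 9/4 + 4 + 25/4
 = 27/2

13.5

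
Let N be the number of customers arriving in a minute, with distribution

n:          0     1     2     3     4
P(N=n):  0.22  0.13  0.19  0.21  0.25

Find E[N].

2.14

E[N] = Σ n·P(N=n)
 = 0·0.22 + 1·0.13 + 2·0.19 + 3·0.21 + 4·0.25
 = 0 + 0.13 + 0.38 + 0.63 + 1
 = 2.14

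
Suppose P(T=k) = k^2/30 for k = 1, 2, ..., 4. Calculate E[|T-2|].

E[|T-2|] = Σ |t-2|·P(T=t)
 = 1·1/30 + 0·2/15 + 1·3/10 + 2·8/15
 = 1/30 + 0 + 3/10 + 16/15
 = 7/5

1.4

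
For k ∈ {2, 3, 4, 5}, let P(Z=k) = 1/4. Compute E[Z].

3.5

E[Z] = Σ z·P(Z=z)
 = 2·1/4 + 3·1/4 + 4·1/4 + 5·1/4
 = 1/2 + 3/4 + 1 + 5/4
 = 7/2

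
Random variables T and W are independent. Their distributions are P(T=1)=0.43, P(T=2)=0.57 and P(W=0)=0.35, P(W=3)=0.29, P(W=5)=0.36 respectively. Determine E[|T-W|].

E[|T-W|] = Σ_t Σ_w |t-w| · P(T=t)P(W=w)
 = 1·0.1505 + 2·0.1247 + 4·0.1548 + 2·0.1995 + 1·0.1653 + 3·0.2052
 = 0.1505 + 0.2494 + 0.6192 + 0.399 + 0.1653 + 0.6156
 = 2.199

2.199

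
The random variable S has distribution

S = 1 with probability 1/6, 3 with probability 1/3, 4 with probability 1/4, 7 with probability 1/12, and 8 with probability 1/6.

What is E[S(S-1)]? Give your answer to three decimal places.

E[S(S-1)] = Σ s(s-1)·P(S=s)
 = 0·1/6 + 6·1/3 + 12·1/4 + 42·1/12 + 56·1/6
 = 0 + 2 + 3 + 7/2 + 28/3
 = 107/6

17.833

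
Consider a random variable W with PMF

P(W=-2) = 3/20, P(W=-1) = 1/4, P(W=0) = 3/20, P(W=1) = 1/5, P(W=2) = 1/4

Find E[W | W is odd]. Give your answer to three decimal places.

P(W is odd) = 1/4 + 1/5 = 9/20.
E[W | W is odd] = [(-1)·1/4 + 1·1/5] / (9/20)
 = -1/20 / (9/20)
 = -1/9

-0.111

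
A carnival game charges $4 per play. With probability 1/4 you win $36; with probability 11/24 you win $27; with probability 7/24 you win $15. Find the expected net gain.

21.75

E[payout] = 36·1/4 + 27·11/24 + 15·7/24
 = 9 + 99/8 + 35/8
 = 103/4
Net = 103/4 - 4 = 87/4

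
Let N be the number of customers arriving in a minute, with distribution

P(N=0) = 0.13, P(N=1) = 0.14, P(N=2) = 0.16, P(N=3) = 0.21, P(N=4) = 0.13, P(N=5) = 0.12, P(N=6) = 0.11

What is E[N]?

E[N] = Σ n·P(N=n)
 = 0·0.13 + 1·0.14 + 2·0.16 + 3·0.21 + 4·0.13 + 5·0.12 + 6·0.11
 = 0 + 0.14 + 0.32 + 0.63 + 0.52 + 0.6 + 0.66
 = 2.87

2.87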